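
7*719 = 5033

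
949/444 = 2 + 61/444=2.14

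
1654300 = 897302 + 756998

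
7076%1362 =266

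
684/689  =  684/689 = 0.99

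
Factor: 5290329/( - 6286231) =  - 3^1*7^( - 1)*11^1*160313^1*898033^(-1 )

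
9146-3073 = 6073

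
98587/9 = 98587/9 = 10954.11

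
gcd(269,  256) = 1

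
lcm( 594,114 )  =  11286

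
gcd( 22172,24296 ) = 4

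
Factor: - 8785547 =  - 8785547^1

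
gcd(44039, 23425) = 937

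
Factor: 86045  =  5^1*17209^1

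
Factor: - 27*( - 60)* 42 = 2^3*3^5*5^1*7^1 =68040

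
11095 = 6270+4825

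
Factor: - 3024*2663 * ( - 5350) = 43083079200=2^5*3^3*5^2*7^1*107^1*2663^1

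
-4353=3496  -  7849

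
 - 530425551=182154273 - 712579824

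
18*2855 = 51390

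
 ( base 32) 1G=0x30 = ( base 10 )48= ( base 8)60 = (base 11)44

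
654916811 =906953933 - 252037122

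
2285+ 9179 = 11464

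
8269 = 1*8269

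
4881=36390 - 31509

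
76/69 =76/69 = 1.10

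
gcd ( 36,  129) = 3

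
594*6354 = 3774276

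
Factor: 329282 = 2^1*31^1*47^1*113^1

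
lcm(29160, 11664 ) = 58320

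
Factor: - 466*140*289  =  -2^3*5^1 * 7^1*17^2*233^1  =  - 18854360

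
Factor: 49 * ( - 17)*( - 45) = 37485 =3^2*5^1 * 7^2*17^1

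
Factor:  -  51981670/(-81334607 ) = 2^1 *5^1*13^1 *31^( - 1 ) * 37^1*101^1*107^1* 281^( - 1) * 9337^(- 1)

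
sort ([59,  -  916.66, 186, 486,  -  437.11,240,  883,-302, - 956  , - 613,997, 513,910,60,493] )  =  [ - 956 , - 916.66,  -  613, - 437.11,-302,59, 60,186, 240 , 486,493,513,883,910,997]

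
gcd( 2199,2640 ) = 3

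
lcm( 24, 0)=0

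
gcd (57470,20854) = 2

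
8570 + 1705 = 10275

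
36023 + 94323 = 130346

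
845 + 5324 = 6169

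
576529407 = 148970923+427558484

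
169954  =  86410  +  83544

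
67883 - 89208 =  - 21325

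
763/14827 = 763/14827 = 0.05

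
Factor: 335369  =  19^2*929^1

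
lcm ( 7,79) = 553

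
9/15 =3/5   =  0.60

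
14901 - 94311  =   - 79410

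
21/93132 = 7/31044 = 0.00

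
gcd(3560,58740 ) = 1780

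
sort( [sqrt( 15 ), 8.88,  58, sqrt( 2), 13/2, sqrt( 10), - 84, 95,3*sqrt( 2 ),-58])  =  [ - 84, - 58,sqrt( 2 ), sqrt(10), sqrt( 15), 3  *  sqrt(2), 13/2, 8.88, 58,95] 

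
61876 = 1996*31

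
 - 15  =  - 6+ - 9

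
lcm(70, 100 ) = 700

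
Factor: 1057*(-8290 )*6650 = - 58270824500=   -  2^2*5^3 * 7^2*19^1*151^1 *829^1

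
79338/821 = 79338/821=96.64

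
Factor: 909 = 3^2 * 101^1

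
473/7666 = 473/7666  =  0.06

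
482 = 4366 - 3884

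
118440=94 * 1260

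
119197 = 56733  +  62464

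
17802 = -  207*( - 86)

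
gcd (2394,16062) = 6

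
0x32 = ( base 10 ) 50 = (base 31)1j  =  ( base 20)2a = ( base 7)101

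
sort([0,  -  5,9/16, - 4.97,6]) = [ - 5, - 4.97,0,9/16,6]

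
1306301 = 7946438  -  6640137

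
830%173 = 138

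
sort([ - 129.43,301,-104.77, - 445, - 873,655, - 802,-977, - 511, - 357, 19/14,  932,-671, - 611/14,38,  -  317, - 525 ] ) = [ - 977, - 873,-802,-671,-525, - 511,- 445,- 357, - 317, - 129.43,  -  104.77, - 611/14,19/14,  38,301,655, 932 ] 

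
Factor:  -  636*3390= -2^3*3^2*5^1*53^1*113^1 = - 2156040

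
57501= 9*6389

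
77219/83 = 77219/83 = 930.35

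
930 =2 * 465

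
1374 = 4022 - 2648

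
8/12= 2/3 = 0.67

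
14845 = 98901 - 84056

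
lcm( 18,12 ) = 36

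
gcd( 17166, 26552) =2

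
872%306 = 260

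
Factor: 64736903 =7^1 * 11^1*29^1  *53^1*547^1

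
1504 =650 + 854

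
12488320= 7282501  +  5205819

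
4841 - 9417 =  - 4576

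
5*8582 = 42910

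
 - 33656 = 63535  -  97191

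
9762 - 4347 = 5415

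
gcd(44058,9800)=14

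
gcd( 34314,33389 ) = 1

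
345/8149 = 345/8149 =0.04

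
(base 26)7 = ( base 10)7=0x7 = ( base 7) 10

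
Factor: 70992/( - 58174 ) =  - 72/59 = - 2^3 * 3^2*59^( - 1 ) 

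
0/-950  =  0/1  =  - 0.00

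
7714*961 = 7413154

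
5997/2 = 5997/2 = 2998.50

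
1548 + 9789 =11337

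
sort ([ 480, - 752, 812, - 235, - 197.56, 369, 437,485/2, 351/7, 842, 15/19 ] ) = [ - 752,-235, - 197.56, 15/19,351/7, 485/2,  369,437, 480,812,842] 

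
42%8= 2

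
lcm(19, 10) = 190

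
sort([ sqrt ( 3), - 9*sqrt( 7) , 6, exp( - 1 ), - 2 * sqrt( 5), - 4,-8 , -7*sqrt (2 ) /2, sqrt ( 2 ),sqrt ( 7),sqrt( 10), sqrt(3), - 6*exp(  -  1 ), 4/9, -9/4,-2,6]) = [ - 9*sqrt( 7), - 8,  -  7* sqrt(2)/2,-2 * sqrt(5 ), - 4,  -  9/4, - 6*exp ( - 1 ),  -  2, exp ( - 1),4/9,  sqrt (2),sqrt( 3), sqrt( 3 ) , sqrt( 7), sqrt (10 ) , 6,6 ] 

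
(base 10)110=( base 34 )38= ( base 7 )215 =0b1101110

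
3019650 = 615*4910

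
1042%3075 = 1042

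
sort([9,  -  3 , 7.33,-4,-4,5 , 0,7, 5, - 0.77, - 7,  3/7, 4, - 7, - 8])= [-8, - 7, - 7, - 4, - 4, - 3 , - 0.77,0, 3/7, 4,5 , 5, 7,7.33, 9] 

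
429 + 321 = 750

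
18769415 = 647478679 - 628709264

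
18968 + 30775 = 49743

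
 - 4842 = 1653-6495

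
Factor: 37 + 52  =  89^1= 89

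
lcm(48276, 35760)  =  965520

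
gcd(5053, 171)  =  1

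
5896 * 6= 35376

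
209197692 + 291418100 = 500615792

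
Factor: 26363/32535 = 3^( - 3) * 5^(-1) * 41^1 *241^(-1)*643^1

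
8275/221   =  37+98/221   =  37.44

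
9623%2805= 1208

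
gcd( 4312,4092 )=44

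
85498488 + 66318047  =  151816535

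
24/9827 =24/9827 = 0.00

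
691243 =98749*7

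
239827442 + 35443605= 275271047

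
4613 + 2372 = 6985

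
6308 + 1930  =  8238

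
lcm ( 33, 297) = 297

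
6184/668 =1546/167 = 9.26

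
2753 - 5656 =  - 2903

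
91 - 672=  - 581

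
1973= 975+998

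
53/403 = 53/403 = 0.13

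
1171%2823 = 1171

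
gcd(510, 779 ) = 1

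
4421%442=1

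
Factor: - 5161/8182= - 2^( - 1 )*13^1*397^1*4091^ ( - 1)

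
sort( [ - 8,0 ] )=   [- 8, 0 ] 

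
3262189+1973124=5235313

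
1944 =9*216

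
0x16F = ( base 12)267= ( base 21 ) HA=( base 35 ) AH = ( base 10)367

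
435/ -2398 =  -1+1963/2398 = - 0.18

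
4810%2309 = 192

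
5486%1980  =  1526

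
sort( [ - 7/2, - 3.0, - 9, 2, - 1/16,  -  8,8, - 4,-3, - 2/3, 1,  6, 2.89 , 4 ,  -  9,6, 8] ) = [ - 9, - 9,-8, - 4, - 7/2, - 3.0, - 3, - 2/3, - 1/16,  1,2, 2.89, 4,6, 6,8,8 ] 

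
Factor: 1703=13^1*131^1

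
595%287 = 21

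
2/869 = 2/869= 0.00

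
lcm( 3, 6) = 6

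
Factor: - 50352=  - 2^4*3^1* 1049^1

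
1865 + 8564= 10429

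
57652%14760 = 13372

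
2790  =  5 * 558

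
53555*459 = 24581745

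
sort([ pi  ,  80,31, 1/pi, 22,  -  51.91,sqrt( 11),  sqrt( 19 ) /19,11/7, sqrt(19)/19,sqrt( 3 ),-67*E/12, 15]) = [ - 51.91, - 67*E/12,sqrt( 19)/19, sqrt( 19 ) /19,1/pi, 11/7,sqrt(3), pi,sqrt (11), 15,22, 31,80]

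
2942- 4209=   -1267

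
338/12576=169/6288= 0.03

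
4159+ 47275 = 51434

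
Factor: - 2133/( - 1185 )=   3^2*5^(-1 )  =  9/5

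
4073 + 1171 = 5244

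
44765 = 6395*7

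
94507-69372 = 25135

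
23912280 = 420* 56934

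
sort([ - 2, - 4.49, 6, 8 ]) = [ - 4.49 , - 2, 6,8]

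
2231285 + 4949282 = 7180567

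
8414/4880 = 1+1767/2440 = 1.72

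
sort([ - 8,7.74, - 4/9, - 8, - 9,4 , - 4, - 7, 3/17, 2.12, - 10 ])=[-10, - 9,- 8, - 8, - 7, - 4, - 4/9,3/17, 2.12, 4,  7.74]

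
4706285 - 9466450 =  - 4760165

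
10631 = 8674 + 1957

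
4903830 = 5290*927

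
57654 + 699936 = 757590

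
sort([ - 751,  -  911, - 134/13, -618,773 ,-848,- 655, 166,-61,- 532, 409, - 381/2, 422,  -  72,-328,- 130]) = [ - 911,  -  848, - 751, - 655, - 618, - 532, - 328 , - 381/2, - 130, -72, - 61, - 134/13, 166, 409, 422,773]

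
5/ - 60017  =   - 5/60017 = - 0.00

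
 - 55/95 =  - 11/19 = -0.58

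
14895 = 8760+6135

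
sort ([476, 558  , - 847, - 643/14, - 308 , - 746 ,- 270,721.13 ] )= [ - 847,-746,- 308, - 270, - 643/14, 476 , 558, 721.13] 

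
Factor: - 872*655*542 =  - 2^4 * 5^1*  109^1*131^1 * 271^1 = - 309568720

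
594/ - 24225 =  - 198/8075 =-0.02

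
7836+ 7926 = 15762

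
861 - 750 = 111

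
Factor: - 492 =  - 2^2 * 3^1*41^1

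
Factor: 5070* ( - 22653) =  - 2^1*3^4*5^1*13^2*839^1 = -114850710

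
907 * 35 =31745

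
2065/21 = 295/3 = 98.33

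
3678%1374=930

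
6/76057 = 6/76057 = 0.00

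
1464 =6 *244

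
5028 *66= 331848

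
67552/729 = 92 + 484/729 = 92.66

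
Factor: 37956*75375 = 2860933500 = 2^2*3^3*5^3*67^1*3163^1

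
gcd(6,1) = 1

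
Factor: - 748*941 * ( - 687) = 2^2*3^1*11^1*17^1 * 229^1*941^1 = 483557316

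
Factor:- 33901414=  - 2^1*31^1*353^1*1549^1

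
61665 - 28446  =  33219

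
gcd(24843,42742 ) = 7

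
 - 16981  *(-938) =15928178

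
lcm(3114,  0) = 0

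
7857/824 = 9 + 441/824=9.54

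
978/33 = 326/11 =29.64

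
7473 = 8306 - 833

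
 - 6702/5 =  -6702/5 = -1340.40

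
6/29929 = 6/29929 = 0.00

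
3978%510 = 408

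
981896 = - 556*( - 1766)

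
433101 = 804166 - 371065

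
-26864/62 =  - 13432/31 = - 433.29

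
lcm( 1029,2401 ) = 7203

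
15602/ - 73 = - 214 + 20/73 = -213.73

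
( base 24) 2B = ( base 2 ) 111011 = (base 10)59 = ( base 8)73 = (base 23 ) 2d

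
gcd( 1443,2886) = 1443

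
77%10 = 7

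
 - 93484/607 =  - 155 + 601/607 = -154.01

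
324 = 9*36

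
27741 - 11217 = 16524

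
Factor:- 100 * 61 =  - 2^2 * 5^2*61^1 = -  6100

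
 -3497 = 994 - 4491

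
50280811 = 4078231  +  46202580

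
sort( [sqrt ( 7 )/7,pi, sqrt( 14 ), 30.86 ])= [ sqrt(7) /7, pi , sqrt(14), 30.86 ]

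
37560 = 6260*6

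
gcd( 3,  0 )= 3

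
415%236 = 179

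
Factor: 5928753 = 3^1*617^1*3203^1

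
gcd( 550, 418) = 22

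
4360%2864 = 1496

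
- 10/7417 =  - 1 + 7407/7417 = - 0.00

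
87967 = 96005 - 8038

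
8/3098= 4/1549 = 0.00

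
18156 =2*9078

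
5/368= 5/368 = 0.01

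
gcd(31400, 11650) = 50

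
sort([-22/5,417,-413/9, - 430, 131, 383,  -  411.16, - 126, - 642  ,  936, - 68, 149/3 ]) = [ - 642, - 430,  -  411.16,-126,  -  68, - 413/9, - 22/5, 149/3, 131, 383, 417, 936] 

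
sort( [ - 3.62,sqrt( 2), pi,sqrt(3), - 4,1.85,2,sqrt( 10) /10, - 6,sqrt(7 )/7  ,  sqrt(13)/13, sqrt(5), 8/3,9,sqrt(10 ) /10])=[ - 6, - 4,-3.62, sqrt (13)/13, sqrt( 10) /10,sqrt(10 )/10,sqrt(7 )/7, sqrt (2),sqrt( 3),  1.85, 2, sqrt(5),8/3,pi, 9]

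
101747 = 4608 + 97139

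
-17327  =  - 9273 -8054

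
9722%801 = 110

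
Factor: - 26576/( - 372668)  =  44/617 = 2^2*11^1*617^( - 1 )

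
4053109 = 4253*953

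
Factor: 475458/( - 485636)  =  -327/334= -2^( - 1) * 3^1*109^1*167^ ( - 1 )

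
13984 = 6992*2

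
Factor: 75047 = 7^1*71^1*151^1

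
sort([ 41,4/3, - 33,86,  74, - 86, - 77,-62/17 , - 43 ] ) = [  -  86, - 77,- 43,- 33 , - 62/17,4/3  ,  41, 74, 86 ]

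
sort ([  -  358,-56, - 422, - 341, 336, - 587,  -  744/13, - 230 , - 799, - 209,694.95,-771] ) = [-799,  -  771,-587,-422,-358  ,- 341, -230,-209, - 744/13, - 56, 336, 694.95]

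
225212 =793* 284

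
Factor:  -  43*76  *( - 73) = 2^2 * 19^1 * 43^1*73^1 = 238564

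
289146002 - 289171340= - 25338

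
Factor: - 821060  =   - 2^2 * 5^1*61^1*673^1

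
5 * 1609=8045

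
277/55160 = 277/55160= 0.01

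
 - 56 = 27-83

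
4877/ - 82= - 4877/82 = -59.48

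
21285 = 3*7095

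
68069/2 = 68069/2 = 34034.50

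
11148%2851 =2595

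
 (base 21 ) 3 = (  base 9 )3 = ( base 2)11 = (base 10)3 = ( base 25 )3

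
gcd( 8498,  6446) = 2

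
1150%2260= 1150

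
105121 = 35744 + 69377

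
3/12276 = 1/4092 = 0.00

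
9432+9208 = 18640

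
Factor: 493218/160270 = 477/155 = 3^2*5^(  -  1)*31^ (-1)  *  53^1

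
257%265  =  257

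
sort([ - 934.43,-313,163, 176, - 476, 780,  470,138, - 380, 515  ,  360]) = [ - 934.43, - 476,  -  380, - 313, 138, 163,176,360,470, 515,780]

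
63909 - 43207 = 20702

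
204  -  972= - 768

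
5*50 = 250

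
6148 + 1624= 7772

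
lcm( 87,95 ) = 8265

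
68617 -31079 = 37538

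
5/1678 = 5/1678 = 0.00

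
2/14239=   2/14239 = 0.00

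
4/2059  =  4/2059 = 0.00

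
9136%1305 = 1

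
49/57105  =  49/57105 = 0.00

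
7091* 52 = 368732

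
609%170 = 99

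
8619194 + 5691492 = 14310686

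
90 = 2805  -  2715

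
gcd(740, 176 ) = 4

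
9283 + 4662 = 13945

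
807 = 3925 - 3118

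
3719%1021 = 656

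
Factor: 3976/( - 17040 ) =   -  7/30=- 2^( - 1 )*3^( - 1) * 5^(-1 )* 7^1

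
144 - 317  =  -173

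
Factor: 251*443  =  251^1 * 443^1 = 111193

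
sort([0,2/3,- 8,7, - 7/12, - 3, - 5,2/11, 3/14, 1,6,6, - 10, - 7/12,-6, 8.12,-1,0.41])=[ - 10, - 8, - 6, - 5,-3,-1, - 7/12 , - 7/12, 0,2/11, 3/14, 0.41,2/3, 1,6, 6, 7, 8.12]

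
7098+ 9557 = 16655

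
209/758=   209/758= 0.28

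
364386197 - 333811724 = 30574473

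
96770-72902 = 23868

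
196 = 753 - 557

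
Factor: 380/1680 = 2^( - 2)*3^(-1 )*7^( - 1 ) * 19^1 = 19/84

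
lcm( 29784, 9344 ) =476544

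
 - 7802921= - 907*8603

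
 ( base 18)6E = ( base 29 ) 46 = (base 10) 122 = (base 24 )52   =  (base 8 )172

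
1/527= 1/527 = 0.00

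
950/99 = 9 + 59/99 = 9.60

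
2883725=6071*475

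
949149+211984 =1161133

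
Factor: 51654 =2^1*3^1*8609^1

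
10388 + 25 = 10413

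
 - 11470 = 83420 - 94890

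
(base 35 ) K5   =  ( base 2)1011000001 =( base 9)863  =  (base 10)705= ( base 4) 23001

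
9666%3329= 3008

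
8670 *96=832320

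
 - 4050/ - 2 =2025/1= 2025.00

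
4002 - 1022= 2980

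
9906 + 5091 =14997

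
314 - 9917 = -9603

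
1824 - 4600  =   - 2776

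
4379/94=4379/94 = 46.59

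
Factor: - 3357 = -3^2 *373^1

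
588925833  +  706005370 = 1294931203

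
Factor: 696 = 2^3*3^1*29^1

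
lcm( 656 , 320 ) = 13120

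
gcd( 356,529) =1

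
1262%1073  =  189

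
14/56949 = 14/56949 = 0.00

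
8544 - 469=8075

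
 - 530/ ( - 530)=1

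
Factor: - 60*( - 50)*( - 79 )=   -  237000 = - 2^3*3^1*5^3*79^1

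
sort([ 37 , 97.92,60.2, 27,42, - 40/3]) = [ - 40/3 , 27,37, 42, 60.2, 97.92 ] 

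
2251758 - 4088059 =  - 1836301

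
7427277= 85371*87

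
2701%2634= 67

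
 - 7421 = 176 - 7597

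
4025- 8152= - 4127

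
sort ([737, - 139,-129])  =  [ - 139,  -  129,  737 ] 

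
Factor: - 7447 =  -11^1*677^1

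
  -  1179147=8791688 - 9970835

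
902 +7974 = 8876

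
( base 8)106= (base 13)55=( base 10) 70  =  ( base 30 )2A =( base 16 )46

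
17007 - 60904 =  - 43897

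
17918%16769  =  1149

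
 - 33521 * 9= - 301689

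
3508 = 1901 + 1607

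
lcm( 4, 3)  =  12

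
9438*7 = 66066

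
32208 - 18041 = 14167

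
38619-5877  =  32742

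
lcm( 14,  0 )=0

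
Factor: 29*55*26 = 2^1  *  5^1 * 11^1*13^1*29^1 = 41470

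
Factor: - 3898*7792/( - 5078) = 15186608/2539 = 2^4*487^1*1949^1 * 2539^( - 1)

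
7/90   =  7/90 = 0.08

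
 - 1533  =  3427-4960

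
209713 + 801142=1010855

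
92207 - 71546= 20661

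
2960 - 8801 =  - 5841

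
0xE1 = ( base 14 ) 121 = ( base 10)225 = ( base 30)7F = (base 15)100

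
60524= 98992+- 38468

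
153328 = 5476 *28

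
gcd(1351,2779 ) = 7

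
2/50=1/25  =  0.04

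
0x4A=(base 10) 74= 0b1001010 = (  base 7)134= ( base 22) 38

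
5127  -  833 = 4294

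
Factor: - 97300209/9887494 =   -  2^(- 1)*3^1*53^1*611951^1*4943747^( - 1 ) 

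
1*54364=54364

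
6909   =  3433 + 3476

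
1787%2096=1787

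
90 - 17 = 73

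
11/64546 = 11/64546= 0.00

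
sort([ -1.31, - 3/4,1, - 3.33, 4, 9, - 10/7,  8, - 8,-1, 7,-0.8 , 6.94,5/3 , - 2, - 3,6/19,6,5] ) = [-8,-3.33, - 3,-2, - 10/7,  -  1.31, - 1, - 0.8, - 3/4, 6/19, 1,5/3, 4,5, 6,  6.94,7,  8, 9]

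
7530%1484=110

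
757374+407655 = 1165029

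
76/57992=19/14498 = 0.00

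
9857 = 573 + 9284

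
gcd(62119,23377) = 1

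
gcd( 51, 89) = 1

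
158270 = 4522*35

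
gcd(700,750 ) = 50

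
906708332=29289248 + 877419084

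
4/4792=1/1198 = 0.00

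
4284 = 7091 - 2807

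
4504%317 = 66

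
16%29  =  16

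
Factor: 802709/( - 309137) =-309137^( - 1 )*802709^1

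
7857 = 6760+1097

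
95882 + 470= 96352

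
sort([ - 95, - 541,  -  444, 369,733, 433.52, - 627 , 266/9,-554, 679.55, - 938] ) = [- 938 , - 627, - 554, - 541 , - 444, - 95,266/9, 369,  433.52, 679.55, 733 ] 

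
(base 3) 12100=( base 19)7B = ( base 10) 144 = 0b10010000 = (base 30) 4o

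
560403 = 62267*9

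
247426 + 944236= 1191662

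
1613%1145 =468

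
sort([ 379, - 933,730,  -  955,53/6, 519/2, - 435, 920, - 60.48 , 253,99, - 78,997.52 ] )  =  [ - 955, - 933, - 435,  -  78, - 60.48,53/6,  99, 253,519/2,379,730,  920, 997.52]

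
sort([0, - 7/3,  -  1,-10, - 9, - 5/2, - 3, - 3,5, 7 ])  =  [ - 10, - 9, - 3, - 3, - 5/2, - 7/3, - 1, 0, 5,7]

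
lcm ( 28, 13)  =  364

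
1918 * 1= 1918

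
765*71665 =54823725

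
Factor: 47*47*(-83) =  - 183347 = - 47^2*83^1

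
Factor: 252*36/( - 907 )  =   - 9072/907 = -2^4*3^4 * 7^1*907^( - 1 ) 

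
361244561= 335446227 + 25798334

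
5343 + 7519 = 12862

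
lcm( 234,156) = 468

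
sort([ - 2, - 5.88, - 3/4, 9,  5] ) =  [ - 5.88,-2, - 3/4, 5, 9]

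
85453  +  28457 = 113910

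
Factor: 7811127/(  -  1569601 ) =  - 3^3*11^( - 1)*293^(-1 )*439^1*487^(  -  1 )*659^1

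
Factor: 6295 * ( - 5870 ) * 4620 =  - 2^3 * 3^1 * 5^3*7^1*11^1*587^1*1259^1= - 170716623000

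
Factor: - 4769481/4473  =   - 3^(-1 )*7^(  -  1)*71^( - 1) * 1589827^1 = - 1589827/1491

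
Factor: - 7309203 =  - 3^1*11^1*61^1* 3631^1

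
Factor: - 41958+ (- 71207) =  - 113165 = - 5^1*13^1  *  1741^1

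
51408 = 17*3024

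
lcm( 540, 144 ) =2160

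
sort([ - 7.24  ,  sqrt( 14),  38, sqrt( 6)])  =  [ - 7.24,sqrt(6), sqrt( 14), 38 ]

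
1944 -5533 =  - 3589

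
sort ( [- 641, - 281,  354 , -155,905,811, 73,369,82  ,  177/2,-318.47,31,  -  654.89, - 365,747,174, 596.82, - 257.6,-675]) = [- 675 ,-654.89  ,-641,-365, - 318.47, - 281 ,-257.6,  -  155,31, 73,  82 , 177/2, 174, 354,  369,596.82 , 747, 811, 905]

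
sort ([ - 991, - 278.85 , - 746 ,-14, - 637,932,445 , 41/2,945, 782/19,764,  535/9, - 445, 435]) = [ -991,  -  746, - 637, -445, - 278.85, - 14,41/2, 782/19, 535/9,  435, 445,764, 932,945 ] 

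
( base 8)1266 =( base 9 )851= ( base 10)694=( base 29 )nr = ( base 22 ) 19c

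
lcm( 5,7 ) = 35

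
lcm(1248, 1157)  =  111072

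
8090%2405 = 875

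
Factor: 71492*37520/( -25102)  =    -  191598560/1793 = - 2^5*5^1*11^( - 1 ) * 61^1 * 67^1*163^ ( - 1 )*293^1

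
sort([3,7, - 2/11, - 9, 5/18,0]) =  [  -  9,-2/11,0,5/18,3,7 ] 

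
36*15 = 540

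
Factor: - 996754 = -2^1 *11^1 * 45307^1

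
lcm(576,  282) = 27072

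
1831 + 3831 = 5662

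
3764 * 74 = 278536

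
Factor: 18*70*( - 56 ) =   -  2^5*3^2*  5^1*7^2 = -  70560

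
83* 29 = 2407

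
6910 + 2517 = 9427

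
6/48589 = 6/48589=0.00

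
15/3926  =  15/3926  =  0.00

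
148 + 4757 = 4905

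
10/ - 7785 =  - 2/1557 = - 0.00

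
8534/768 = 4267/384 = 11.11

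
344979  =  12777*27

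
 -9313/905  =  - 9313/905=- 10.29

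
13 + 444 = 457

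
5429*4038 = 21922302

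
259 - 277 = - 18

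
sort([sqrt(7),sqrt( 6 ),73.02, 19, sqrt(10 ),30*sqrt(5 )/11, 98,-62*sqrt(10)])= [ - 62*sqrt( 10) , sqrt(6),sqrt( 7 ),sqrt(10),30 * sqrt ( 5 ) /11,19, 73.02,  98]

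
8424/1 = 8424 = 8424.00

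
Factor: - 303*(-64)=2^6*3^1 * 101^1   =  19392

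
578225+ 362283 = 940508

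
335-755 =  - 420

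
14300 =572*25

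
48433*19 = 920227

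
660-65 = 595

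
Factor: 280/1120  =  1/4 = 2^( - 2 ) 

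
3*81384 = 244152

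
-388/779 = - 1 + 391/779  =  - 0.50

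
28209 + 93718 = 121927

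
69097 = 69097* 1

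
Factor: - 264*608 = - 160512 =- 2^8*3^1*11^1*19^1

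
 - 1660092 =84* ( - 19763 ) 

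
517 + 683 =1200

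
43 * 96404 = 4145372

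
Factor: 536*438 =234768 = 2^4 *3^1*67^1*73^1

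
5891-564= 5327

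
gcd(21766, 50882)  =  2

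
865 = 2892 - 2027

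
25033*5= 125165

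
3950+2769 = 6719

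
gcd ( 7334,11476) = 38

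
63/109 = 63/109 = 0.58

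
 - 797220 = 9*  ( - 88580 )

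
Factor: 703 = 19^1*37^1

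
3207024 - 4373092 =-1166068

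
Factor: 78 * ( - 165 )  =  -12870 = - 2^1* 3^2*5^1*11^1*13^1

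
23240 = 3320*7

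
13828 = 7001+6827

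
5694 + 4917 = 10611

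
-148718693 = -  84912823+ - 63805870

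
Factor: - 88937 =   -  88937^1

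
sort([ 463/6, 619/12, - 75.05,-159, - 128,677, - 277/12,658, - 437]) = [  -  437, - 159, - 128,-75.05, - 277/12, 619/12,463/6,658,677]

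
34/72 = 17/36 = 0.47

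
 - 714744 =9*( - 79416)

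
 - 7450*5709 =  - 42532050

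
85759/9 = 9528 + 7/9 = 9528.78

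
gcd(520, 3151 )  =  1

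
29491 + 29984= 59475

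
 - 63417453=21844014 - 85261467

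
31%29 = 2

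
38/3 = 12+2/3 = 12.67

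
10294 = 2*5147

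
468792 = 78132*6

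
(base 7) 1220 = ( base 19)14I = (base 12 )31B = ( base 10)455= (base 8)707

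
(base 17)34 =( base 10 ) 55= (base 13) 43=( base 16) 37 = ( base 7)106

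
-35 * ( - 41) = 1435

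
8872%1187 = 563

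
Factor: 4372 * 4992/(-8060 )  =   - 2^7*3^1*5^( - 1) * 31^(  -  1 )*1093^1 = - 419712/155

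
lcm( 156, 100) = 3900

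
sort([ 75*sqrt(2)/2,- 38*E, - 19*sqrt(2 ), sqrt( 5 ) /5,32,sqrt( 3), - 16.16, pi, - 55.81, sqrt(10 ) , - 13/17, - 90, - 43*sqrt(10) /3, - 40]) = [ - 38*E,  -  90, - 55.81, - 43*sqrt(10) /3, - 40, - 19*sqrt( 2), - 16.16 , - 13/17, sqrt( 5 )/5,sqrt( 3) , pi,  sqrt(10 ), 32, 75*sqrt(2 ) /2 ] 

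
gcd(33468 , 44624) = 11156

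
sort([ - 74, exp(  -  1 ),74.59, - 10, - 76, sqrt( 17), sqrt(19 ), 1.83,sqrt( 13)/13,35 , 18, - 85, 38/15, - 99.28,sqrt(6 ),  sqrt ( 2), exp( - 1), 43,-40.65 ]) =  [ - 99.28, - 85, - 76, - 74, - 40.65, - 10, sqrt(13) /13, exp( -1 ), exp(-1 ), sqrt ( 2), 1.83,  sqrt( 6),38/15, sqrt ( 17 ), sqrt(19), 18, 35,  43,74.59]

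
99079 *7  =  693553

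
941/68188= 941/68188 =0.01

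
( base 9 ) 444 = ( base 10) 364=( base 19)103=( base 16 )16c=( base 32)bc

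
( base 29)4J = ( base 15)90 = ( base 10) 135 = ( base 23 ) 5K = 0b10000111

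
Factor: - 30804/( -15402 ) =2^1 = 2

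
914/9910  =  457/4955 = 0.09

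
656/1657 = 656/1657 = 0.40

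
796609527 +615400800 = 1412010327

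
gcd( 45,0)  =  45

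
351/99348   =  117/33116=0.00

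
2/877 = 2/877= 0.00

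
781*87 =67947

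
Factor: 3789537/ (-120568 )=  -2^( - 3)*3^1*7^(-1)*2153^(-1)*1263179^1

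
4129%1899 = 331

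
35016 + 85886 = 120902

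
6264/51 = 122 + 14/17 = 122.82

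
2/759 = 2/759 =0.00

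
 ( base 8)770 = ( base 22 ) 10K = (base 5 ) 4004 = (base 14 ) 280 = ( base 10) 504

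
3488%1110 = 158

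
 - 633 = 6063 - 6696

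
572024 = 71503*8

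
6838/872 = 3419/436 =7.84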